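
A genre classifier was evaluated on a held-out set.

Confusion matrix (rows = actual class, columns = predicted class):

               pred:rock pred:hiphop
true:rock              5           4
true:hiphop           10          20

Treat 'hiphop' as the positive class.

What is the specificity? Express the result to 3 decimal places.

0.556

Specificity = TN/(TN+FP) = 5/(5+4) = 0.556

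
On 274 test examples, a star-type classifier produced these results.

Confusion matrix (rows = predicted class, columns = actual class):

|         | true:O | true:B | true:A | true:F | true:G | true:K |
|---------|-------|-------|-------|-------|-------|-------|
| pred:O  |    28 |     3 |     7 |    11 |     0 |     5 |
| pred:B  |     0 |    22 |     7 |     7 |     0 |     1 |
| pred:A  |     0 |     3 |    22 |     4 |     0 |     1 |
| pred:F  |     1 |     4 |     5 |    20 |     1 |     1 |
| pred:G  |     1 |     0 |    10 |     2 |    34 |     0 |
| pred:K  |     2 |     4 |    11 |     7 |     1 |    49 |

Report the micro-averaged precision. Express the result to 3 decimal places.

0.639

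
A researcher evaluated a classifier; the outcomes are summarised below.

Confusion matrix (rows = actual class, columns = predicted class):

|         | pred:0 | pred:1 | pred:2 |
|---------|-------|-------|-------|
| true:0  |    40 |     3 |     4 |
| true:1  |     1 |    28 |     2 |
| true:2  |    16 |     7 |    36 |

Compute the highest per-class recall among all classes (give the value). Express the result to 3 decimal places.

Per-class recall (TP/(TP+FN)):
  0: TP=40, FN=3+4=7 → 40/47 = 0.8511
  1: TP=28, FN=1+2=3 → 28/31 = 0.9032
  2: TP=36, FN=16+7=23 → 36/59 = 0.6102
Highest is class '1' with recall = 0.903.

0.903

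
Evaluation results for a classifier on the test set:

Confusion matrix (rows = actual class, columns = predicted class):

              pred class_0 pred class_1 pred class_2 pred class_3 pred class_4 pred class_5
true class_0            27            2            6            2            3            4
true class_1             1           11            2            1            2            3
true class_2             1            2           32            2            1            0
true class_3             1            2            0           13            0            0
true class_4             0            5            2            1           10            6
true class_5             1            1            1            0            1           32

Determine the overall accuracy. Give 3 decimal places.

Accuracy = trace / total = (27+11+32+13+10+32=125) / 178 = 125/178 = 0.702

0.702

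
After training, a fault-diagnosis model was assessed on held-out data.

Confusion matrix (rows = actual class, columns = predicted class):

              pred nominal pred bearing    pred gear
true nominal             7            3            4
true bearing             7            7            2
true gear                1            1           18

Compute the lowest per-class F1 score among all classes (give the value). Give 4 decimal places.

Per-class F1 score (2·TP/(2·TP+FP+FN)):
  nominal: TP=7, FP=7+1=8, FN=3+4=7 → 14/29 = 0.48276
  bearing: TP=7, FP=3+1=4, FN=7+2=9 → 14/27 = 0.51852
  gear: TP=18, FP=4+2=6, FN=1+1=2 → 36/44 = 0.81818
Lowest is class 'nominal' with F1 score = 0.4828.

0.4828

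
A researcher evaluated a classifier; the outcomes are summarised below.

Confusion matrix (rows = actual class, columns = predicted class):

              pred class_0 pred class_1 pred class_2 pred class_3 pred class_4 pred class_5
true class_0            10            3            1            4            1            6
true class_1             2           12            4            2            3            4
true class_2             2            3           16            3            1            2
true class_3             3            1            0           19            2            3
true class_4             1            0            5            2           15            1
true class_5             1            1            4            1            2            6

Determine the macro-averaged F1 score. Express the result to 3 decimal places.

Per-class F1 score (2·TP/(2·TP+FP+FN)):
  class_0: TP=10, FP=2+2+3+1+1=9, FN=3+1+4+1+6=15 → 20/44 = 0.4545
  class_1: TP=12, FP=3+3+1+0+1=8, FN=2+4+2+3+4=15 → 24/47 = 0.5106
  class_2: TP=16, FP=1+4+0+5+4=14, FN=2+3+3+1+2=11 → 32/57 = 0.5614
  class_3: TP=19, FP=4+2+3+2+1=12, FN=3+1+0+2+3=9 → 38/59 = 0.6441
  class_4: TP=15, FP=1+3+1+2+2=9, FN=1+0+5+2+1=9 → 30/48 = 0.6250
  class_5: TP=6, FP=6+4+2+3+1=16, FN=1+1+4+1+2=9 → 12/37 = 0.3243
Macro-F1 score = mean = (0.4545 + 0.5106 + 0.5614 + 0.6441 + 0.6250 + 0.3243) / 6 = 0.520

0.520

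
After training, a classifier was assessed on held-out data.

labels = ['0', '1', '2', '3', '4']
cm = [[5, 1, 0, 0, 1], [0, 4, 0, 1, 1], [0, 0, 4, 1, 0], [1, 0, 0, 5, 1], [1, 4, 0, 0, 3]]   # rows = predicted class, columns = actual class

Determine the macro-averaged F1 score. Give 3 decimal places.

Per-class F1 score (2·TP/(2·TP+FP+FN)):
  0: TP=5, FP=1+0+0+1=2, FN=0+0+1+1=2 → 10/14 = 0.7143
  1: TP=4, FP=0+0+1+1=2, FN=1+0+0+4=5 → 8/15 = 0.5333
  2: TP=4, FP=0+0+1+0=1, FN=0+0+0+0=0 → 8/9 = 0.8889
  3: TP=5, FP=1+0+0+1=2, FN=0+1+1+0=2 → 10/14 = 0.7143
  4: TP=3, FP=1+4+0+0=5, FN=1+1+0+1=3 → 6/14 = 0.4286
Macro-F1 score = mean = (0.7143 + 0.5333 + 0.8889 + 0.7143 + 0.4286) / 5 = 0.656

0.656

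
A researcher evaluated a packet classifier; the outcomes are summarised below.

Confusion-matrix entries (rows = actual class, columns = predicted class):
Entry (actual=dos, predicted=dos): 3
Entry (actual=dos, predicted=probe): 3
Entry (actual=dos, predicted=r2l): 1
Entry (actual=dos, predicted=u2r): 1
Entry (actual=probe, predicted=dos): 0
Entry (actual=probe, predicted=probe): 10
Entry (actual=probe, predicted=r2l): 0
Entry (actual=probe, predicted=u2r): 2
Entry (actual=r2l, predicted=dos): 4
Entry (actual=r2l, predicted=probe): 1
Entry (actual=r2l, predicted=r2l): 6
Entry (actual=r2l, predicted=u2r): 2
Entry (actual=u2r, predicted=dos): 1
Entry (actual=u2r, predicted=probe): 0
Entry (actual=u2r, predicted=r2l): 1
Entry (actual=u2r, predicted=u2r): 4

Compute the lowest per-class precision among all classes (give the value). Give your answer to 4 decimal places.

Per-class precision (TP/(TP+FP)):
  dos: TP=3, FP=0+4+1=5 → 3/8 = 0.37500
  probe: TP=10, FP=3+1+0=4 → 10/14 = 0.71429
  r2l: TP=6, FP=1+0+1=2 → 6/8 = 0.75000
  u2r: TP=4, FP=1+2+2=5 → 4/9 = 0.44444
Lowest is class 'dos' with precision = 0.3750.

0.3750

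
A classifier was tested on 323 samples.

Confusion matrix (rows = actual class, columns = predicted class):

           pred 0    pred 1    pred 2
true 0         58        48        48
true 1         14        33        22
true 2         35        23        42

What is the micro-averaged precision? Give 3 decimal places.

0.412

Micro-averaging pools counts across classes: ΣTP=133, ΣFP=190, ΣFN=190.
Micro-precision = TP/(TP+FP) on pooled counts = 0.412 (equals overall accuracy in single-label multiclass).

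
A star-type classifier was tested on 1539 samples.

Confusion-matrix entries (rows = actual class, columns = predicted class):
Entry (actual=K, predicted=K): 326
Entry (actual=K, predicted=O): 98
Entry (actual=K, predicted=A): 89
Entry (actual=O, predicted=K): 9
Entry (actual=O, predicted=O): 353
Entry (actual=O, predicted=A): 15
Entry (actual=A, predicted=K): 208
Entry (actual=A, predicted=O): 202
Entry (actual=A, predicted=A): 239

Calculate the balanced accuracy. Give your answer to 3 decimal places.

0.647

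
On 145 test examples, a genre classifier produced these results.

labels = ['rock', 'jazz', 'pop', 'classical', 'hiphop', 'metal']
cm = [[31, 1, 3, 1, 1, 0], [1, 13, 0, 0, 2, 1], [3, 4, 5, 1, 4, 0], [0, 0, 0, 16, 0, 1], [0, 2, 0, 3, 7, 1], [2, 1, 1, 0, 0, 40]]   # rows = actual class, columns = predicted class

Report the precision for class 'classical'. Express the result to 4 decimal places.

Treat 'classical' as positive and all other classes as negative.
precision = TP/(TP+FP).
classical: TP=16, FP=1+0+1+3+0=5 → 16/21 = 0.76190

0.7619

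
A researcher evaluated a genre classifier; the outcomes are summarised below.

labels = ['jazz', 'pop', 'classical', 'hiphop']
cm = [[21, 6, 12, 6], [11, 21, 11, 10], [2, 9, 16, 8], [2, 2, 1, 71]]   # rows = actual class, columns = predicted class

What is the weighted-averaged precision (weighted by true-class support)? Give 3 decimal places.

0.604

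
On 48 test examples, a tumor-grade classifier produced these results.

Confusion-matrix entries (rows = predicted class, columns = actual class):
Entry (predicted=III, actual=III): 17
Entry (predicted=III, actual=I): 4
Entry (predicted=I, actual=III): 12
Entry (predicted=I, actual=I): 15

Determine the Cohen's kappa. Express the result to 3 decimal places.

0.350

Observed agreement pₒ = trace/N = 32/48 = 0.6667
Expected agreement pₑ = Σ (rowᵢ·colᵢ)/N² = (29·21 + 19·27)/48² = 0.4870
κ = (pₒ − pₑ)/(1 − pₑ) = (0.6667 − 0.4870)/(1 − 0.4870) = 0.350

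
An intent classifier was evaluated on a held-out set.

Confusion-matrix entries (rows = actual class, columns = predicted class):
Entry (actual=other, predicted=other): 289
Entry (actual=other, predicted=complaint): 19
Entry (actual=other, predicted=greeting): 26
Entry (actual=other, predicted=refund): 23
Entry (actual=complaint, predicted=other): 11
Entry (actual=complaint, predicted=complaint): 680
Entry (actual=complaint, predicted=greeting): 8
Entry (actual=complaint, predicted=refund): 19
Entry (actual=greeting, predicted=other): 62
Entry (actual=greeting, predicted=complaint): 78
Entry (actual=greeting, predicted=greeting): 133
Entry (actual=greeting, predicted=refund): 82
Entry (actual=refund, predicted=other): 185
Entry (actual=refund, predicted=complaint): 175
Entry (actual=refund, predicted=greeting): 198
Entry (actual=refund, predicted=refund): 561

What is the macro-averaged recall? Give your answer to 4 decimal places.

0.6581

Per-class recall (TP/(TP+FN)):
  other: TP=289, FN=19+26+23=68 → 289/357 = 0.80952
  complaint: TP=680, FN=11+8+19=38 → 680/718 = 0.94708
  greeting: TP=133, FN=62+78+82=222 → 133/355 = 0.37465
  refund: TP=561, FN=185+175+198=558 → 561/1119 = 0.50134
Macro-recall = mean = (0.80952 + 0.94708 + 0.37465 + 0.50134) / 4 = 0.6581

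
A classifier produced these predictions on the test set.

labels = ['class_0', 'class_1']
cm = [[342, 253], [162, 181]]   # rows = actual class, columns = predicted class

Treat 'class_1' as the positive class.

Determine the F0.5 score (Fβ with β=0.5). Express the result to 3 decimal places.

0.435

Fβ = (1+β²)·TP / ((1+β²)·TP + β²·FN + FP), with β²=1/4
= 1.25·181 / (1.25·181 + 0.25·162 + 253) = 0.435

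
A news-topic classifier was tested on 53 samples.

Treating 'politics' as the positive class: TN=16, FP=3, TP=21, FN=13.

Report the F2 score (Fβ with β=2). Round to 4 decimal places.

0.6563

Fβ = (1+β²)·TP / ((1+β²)·TP + β²·FN + FP), with β²=4
= 5·21 / (5·21 + 4·13 + 3) = 0.6563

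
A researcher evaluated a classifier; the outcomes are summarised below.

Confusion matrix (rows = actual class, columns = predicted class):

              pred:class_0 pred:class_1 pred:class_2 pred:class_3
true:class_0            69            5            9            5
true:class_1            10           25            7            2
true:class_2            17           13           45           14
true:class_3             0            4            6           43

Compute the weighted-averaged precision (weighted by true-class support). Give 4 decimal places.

0.6644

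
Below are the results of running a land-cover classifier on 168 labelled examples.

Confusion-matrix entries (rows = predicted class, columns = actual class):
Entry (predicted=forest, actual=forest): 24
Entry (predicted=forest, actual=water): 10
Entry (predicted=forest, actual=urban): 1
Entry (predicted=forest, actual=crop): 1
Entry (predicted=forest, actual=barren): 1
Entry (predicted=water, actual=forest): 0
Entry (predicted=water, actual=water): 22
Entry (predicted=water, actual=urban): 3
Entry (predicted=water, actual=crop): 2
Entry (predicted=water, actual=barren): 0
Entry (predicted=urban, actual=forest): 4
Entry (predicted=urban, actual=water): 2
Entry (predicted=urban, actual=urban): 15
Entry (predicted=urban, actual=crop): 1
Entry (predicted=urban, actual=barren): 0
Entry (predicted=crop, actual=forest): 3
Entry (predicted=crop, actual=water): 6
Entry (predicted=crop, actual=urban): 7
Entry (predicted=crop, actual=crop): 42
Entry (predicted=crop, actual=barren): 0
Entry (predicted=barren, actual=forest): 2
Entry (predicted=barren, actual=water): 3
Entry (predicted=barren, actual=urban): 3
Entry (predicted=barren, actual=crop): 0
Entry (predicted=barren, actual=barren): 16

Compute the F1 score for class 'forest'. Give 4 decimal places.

Take TP from the diagonal, FP from the rest of the 'forest' prediction marginal, FN from the rest of the 'forest' actual marginal.
F1 score = 2·TP/(2·TP+FP+FN).
forest: TP=24, FP=10+1+1+1=13, FN=0+4+3+2=9 → 48/70 = 0.68571

0.6857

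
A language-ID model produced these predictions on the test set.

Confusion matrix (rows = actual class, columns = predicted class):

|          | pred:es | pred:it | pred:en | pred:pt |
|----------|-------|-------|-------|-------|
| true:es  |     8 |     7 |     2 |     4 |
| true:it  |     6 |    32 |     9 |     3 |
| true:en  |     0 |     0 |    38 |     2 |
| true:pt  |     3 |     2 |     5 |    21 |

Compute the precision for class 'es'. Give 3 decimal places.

Take TP from the diagonal, FP from the rest of the 'es' prediction marginal, FN from the rest of the 'es' actual marginal.
precision = TP/(TP+FP).
es: TP=8, FP=6+0+3=9 → 8/17 = 0.4706

0.471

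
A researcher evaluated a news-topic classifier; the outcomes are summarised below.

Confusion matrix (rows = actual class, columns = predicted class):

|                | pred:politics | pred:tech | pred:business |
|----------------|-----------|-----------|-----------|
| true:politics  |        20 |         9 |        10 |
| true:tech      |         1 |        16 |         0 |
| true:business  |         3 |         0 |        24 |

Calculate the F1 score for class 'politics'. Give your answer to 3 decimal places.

0.635

Treat 'politics' as positive and all other classes as negative.
F1 score = 2·TP/(2·TP+FP+FN).
politics: TP=20, FP=1+3=4, FN=9+10=19 → 40/63 = 0.6349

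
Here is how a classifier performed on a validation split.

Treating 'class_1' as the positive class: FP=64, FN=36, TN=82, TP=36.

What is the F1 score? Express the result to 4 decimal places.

0.4186

Precision = TP/(TP+FP) = 36/100 = 0.3600
Recall = TP/(TP+FN) = 36/72 = 0.5000
F1 = 2·TP/(2·TP+FP+FN) = 72/172 = 0.4186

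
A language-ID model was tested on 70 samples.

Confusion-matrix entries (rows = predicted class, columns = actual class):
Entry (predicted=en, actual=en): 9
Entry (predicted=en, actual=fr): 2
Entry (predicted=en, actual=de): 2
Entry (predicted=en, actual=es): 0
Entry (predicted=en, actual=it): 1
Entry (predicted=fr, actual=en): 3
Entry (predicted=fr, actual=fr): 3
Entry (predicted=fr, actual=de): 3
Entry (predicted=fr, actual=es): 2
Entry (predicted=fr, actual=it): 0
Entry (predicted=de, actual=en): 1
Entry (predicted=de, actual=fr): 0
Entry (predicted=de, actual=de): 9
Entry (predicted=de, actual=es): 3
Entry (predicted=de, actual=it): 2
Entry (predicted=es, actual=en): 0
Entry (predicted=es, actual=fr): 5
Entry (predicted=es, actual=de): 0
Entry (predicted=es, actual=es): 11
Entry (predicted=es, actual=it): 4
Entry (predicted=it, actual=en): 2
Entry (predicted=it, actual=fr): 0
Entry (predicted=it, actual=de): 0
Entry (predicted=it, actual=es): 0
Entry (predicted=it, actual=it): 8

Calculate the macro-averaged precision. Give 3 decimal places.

0.573

Per-class precision (TP/(TP+FP)):
  en: TP=9, FP=2+2+0+1=5 → 9/14 = 0.6429
  fr: TP=3, FP=3+3+2+0=8 → 3/11 = 0.2727
  de: TP=9, FP=1+0+3+2=6 → 9/15 = 0.6000
  es: TP=11, FP=0+5+0+4=9 → 11/20 = 0.5500
  it: TP=8, FP=2+0+0+0=2 → 8/10 = 0.8000
Macro-precision = mean = (0.6429 + 0.2727 + 0.6000 + 0.5500 + 0.8000) / 5 = 0.573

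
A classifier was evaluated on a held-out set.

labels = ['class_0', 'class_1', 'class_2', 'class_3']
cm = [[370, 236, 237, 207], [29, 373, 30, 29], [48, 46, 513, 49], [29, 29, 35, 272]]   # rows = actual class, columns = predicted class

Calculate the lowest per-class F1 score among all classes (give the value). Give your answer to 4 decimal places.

0.4849

Per-class F1 score (2·TP/(2·TP+FP+FN)):
  class_0: TP=370, FP=29+48+29=106, FN=236+237+207=680 → 740/1526 = 0.48493
  class_1: TP=373, FP=236+46+29=311, FN=29+30+29=88 → 746/1145 = 0.65153
  class_2: TP=513, FP=237+30+35=302, FN=48+46+49=143 → 1026/1471 = 0.69748
  class_3: TP=272, FP=207+29+49=285, FN=29+29+35=93 → 544/922 = 0.59002
Lowest is class 'class_0' with F1 score = 0.4849.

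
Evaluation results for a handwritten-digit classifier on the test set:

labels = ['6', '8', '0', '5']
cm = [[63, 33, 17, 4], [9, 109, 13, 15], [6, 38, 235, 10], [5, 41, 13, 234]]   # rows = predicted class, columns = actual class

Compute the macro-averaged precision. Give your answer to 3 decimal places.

0.724

Per-class precision (TP/(TP+FP)):
  6: TP=63, FP=33+17+4=54 → 63/117 = 0.5385
  8: TP=109, FP=9+13+15=37 → 109/146 = 0.7466
  0: TP=235, FP=6+38+10=54 → 235/289 = 0.8131
  5: TP=234, FP=5+41+13=59 → 234/293 = 0.7986
Macro-precision = mean = (0.5385 + 0.7466 + 0.8131 + 0.7986) / 4 = 0.724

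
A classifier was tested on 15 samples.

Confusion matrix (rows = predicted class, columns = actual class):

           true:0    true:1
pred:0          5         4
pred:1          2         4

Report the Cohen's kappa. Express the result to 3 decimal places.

0.211

Observed agreement pₒ = trace/N = 9/15 = 0.6000
Expected agreement pₑ = Σ (rowᵢ·colᵢ)/N² = (7·9 + 8·6)/15² = 0.4933
κ = (pₒ − pₑ)/(1 − pₑ) = (0.6000 − 0.4933)/(1 − 0.4933) = 0.211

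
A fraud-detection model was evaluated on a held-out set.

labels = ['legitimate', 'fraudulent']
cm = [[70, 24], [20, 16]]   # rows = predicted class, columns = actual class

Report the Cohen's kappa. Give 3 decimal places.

0.183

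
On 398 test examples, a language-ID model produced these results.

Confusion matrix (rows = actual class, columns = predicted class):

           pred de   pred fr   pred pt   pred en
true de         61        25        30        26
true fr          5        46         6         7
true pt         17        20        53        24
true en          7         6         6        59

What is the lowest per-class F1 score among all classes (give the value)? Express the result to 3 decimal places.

0.507

Per-class F1 score (2·TP/(2·TP+FP+FN)):
  de: TP=61, FP=5+17+7=29, FN=25+30+26=81 → 122/232 = 0.5259
  fr: TP=46, FP=25+20+6=51, FN=5+6+7=18 → 92/161 = 0.5714
  pt: TP=53, FP=30+6+6=42, FN=17+20+24=61 → 106/209 = 0.5072
  en: TP=59, FP=26+7+24=57, FN=7+6+6=19 → 118/194 = 0.6082
Lowest is class 'pt' with F1 score = 0.507.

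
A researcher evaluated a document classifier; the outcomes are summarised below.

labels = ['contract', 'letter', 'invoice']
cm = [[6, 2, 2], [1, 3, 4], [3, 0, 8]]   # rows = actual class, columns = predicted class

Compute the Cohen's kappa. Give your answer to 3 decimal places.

Observed agreement pₒ = trace/N = 17/29 = 0.5862
Expected agreement pₑ = Σ (rowᵢ·colᵢ)/N² = (10·10 + 8·5 + 11·14)/29² = 0.3496
κ = (pₒ − pₑ)/(1 − pₑ) = (0.5862 − 0.3496)/(1 − 0.3496) = 0.364

0.364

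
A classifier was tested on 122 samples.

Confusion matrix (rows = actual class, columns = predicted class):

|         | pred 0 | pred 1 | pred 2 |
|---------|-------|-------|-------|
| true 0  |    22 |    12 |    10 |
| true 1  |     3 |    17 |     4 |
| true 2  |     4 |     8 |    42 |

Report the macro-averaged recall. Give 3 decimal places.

0.662

Per-class recall (TP/(TP+FN)):
  0: TP=22, FN=12+10=22 → 22/44 = 0.5000
  1: TP=17, FN=3+4=7 → 17/24 = 0.7083
  2: TP=42, FN=4+8=12 → 42/54 = 0.7778
Macro-recall = mean = (0.5000 + 0.7083 + 0.7778) / 3 = 0.662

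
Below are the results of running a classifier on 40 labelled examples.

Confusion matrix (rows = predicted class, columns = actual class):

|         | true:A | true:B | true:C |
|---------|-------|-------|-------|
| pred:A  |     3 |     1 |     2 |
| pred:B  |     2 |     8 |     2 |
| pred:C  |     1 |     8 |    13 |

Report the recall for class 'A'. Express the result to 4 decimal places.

Treat 'A' as positive and all other classes as negative.
recall = TP/(TP+FN).
A: TP=3, FN=2+1=3 → 3/6 = 0.50000

0.5000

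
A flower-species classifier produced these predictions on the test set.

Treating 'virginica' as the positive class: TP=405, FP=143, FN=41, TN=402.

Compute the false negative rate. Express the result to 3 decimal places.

0.092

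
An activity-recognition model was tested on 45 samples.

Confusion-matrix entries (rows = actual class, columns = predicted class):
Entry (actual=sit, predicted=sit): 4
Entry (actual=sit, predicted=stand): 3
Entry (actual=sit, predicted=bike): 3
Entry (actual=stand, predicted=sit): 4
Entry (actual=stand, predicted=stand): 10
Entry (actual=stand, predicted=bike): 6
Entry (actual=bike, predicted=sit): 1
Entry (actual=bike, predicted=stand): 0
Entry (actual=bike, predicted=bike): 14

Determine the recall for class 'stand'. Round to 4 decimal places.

0.5000

Take TP from the diagonal, FP from the rest of the 'stand' prediction marginal, FN from the rest of the 'stand' actual marginal.
recall = TP/(TP+FN).
stand: TP=10, FN=4+6=10 → 10/20 = 0.50000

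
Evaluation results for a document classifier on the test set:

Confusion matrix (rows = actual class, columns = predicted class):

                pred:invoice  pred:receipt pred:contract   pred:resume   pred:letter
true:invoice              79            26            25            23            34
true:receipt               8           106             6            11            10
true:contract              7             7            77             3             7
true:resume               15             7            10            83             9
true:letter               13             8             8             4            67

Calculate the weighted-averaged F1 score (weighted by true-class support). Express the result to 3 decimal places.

Per-class F1 score (2·TP/(2·TP+FP+FN)):
  invoice: TP=79, FP=8+7+15+13=43, FN=26+25+23+34=108 → 158/309 = 0.5113
  receipt: TP=106, FP=26+7+7+8=48, FN=8+6+11+10=35 → 212/295 = 0.7186
  contract: TP=77, FP=25+6+10+8=49, FN=7+7+3+7=24 → 154/227 = 0.6784
  resume: TP=83, FP=23+11+3+4=41, FN=15+7+10+9=41 → 166/248 = 0.6694
  letter: TP=67, FP=34+10+7+9=60, FN=13+8+8+4=33 → 134/227 = 0.5903
Weighted-F1 score = Σ (supportᵢ/N)·F1 scoreᵢ with N=653: (187/653)·0.5113 + (141/653)·0.7186 + (101/653)·0.6784 + (124/653)·0.6694 + (100/653)·0.5903 = 0.624

0.624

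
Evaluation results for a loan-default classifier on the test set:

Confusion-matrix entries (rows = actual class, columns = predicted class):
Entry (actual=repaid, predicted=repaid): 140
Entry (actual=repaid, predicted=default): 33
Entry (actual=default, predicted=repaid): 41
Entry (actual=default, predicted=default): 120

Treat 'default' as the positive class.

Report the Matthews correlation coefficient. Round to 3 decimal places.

MCC = (TP·TN − FP·FN) / √((TP+FP)(TP+FN)(TN+FP)(TN+FN))
Numerator = 120·140 − 33·41 = 15447
Denominator = √(153·161·173·181) = √771333129 = 27772.8848
MCC = 15447 / 27772.8848 = 0.556

0.556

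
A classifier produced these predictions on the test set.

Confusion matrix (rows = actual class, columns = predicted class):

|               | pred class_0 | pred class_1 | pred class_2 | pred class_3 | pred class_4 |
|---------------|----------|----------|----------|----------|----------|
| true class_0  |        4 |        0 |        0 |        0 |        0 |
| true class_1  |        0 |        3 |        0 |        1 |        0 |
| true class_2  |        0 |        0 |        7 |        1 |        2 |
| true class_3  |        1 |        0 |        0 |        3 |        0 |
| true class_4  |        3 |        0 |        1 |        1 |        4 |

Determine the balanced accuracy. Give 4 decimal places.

0.7289

Balanced accuracy = mean of per-class recall.
  class_0: recall = 4/4 = 1.00000
  class_1: recall = 3/4 = 0.75000
  class_2: recall = 7/10 = 0.70000
  class_3: recall = 3/4 = 0.75000
  class_4: recall = 4/9 = 0.44444
Mean = (1.00000 + 0.75000 + 0.70000 + 0.75000 + 0.44444) / 5 = 0.7289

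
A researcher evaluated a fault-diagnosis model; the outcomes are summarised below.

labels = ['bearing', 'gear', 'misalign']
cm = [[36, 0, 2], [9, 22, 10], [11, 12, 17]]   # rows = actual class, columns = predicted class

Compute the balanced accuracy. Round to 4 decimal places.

0.6363

Balanced accuracy = mean of per-class recall.
  bearing: recall = 36/38 = 0.94737
  gear: recall = 22/41 = 0.53659
  misalign: recall = 17/40 = 0.42500
Mean = (0.94737 + 0.53659 + 0.42500) / 3 = 0.6363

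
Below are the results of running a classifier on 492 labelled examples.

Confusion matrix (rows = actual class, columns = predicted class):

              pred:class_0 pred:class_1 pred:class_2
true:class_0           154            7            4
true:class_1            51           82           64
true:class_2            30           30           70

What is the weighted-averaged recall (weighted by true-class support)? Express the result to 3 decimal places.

Per-class recall (TP/(TP+FN)):
  class_0: TP=154, FN=7+4=11 → 154/165 = 0.9333
  class_1: TP=82, FN=51+64=115 → 82/197 = 0.4162
  class_2: TP=70, FN=30+30=60 → 70/130 = 0.5385
Weighted-recall = Σ (supportᵢ/N)·recallᵢ with N=492: (165/492)·0.9333 + (197/492)·0.4162 + (130/492)·0.5385 = 0.622

0.622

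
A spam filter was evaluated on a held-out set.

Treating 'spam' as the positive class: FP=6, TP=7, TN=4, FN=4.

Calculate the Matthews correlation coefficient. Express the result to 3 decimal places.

MCC = (TP·TN − FP·FN) / √((TP+FP)(TP+FN)(TN+FP)(TN+FN))
Numerator = 7·4 − 6·4 = 4
Denominator = √(13·11·10·8) = √11440 = 106.9579
MCC = 4 / 106.9579 = 0.037

0.037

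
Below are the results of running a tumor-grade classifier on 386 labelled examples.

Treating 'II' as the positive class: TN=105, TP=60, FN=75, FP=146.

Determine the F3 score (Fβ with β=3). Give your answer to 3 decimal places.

Fβ = (1+β²)·TP / ((1+β²)·TP + β²·FN + FP), with β²=9
= 10·60 / (10·60 + 9·75 + 146) = 0.422

0.422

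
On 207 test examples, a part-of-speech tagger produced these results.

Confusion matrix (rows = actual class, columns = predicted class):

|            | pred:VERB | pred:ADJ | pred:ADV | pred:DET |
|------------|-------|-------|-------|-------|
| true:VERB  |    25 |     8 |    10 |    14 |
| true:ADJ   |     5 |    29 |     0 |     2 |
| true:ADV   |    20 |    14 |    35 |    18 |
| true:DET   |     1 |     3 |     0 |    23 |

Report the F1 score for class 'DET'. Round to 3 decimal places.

Take TP from the diagonal, FP from the rest of the 'DET' prediction marginal, FN from the rest of the 'DET' actual marginal.
F1 score = 2·TP/(2·TP+FP+FN).
DET: TP=23, FP=14+2+18=34, FN=1+3+0=4 → 46/84 = 0.5476

0.548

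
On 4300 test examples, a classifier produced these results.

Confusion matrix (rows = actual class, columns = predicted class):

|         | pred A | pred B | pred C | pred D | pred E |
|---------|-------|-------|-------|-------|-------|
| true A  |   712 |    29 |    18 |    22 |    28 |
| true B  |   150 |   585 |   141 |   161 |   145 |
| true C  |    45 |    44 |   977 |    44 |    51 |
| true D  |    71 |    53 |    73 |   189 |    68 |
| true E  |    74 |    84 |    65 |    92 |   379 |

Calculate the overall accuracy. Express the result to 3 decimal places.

0.661

Accuracy = trace / total = (712+585+977+189+379=2842) / 4300 = 2842/4300 = 0.661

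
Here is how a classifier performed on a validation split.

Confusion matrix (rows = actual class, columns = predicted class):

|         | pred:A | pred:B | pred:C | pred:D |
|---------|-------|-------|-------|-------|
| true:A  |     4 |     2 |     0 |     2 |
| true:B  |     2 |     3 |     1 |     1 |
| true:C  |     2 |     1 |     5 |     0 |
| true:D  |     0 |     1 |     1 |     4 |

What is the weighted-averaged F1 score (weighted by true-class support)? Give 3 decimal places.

0.553

Per-class F1 score (2·TP/(2·TP+FP+FN)):
  A: TP=4, FP=2+2+0=4, FN=2+0+2=4 → 8/16 = 0.5000
  B: TP=3, FP=2+1+1=4, FN=2+1+1=4 → 6/14 = 0.4286
  C: TP=5, FP=0+1+1=2, FN=2+1+0=3 → 10/15 = 0.6667
  D: TP=4, FP=2+1+0=3, FN=0+1+1=2 → 8/13 = 0.6154
Weighted-F1 score = Σ (supportᵢ/N)·F1 scoreᵢ with N=29: (8/29)·0.5000 + (7/29)·0.4286 + (8/29)·0.6667 + (6/29)·0.6154 = 0.553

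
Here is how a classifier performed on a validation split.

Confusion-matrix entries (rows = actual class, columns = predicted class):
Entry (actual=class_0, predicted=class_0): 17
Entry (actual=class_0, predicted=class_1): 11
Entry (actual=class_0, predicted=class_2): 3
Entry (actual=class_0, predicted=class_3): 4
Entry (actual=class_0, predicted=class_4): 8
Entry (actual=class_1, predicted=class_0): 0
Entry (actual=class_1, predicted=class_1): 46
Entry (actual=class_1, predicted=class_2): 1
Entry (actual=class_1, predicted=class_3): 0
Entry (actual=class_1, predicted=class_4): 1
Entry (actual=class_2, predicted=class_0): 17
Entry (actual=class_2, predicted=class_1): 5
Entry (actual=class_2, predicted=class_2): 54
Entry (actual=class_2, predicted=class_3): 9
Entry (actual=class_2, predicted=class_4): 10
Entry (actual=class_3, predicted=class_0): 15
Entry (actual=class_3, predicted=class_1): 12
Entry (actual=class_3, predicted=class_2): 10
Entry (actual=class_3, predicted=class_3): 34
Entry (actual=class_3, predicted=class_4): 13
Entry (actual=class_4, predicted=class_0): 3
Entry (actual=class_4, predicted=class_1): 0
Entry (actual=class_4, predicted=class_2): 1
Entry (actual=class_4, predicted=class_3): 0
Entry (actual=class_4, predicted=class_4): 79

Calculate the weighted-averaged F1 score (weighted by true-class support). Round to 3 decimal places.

0.638

Per-class F1 score (2·TP/(2·TP+FP+FN)):
  class_0: TP=17, FP=0+17+15+3=35, FN=11+3+4+8=26 → 34/95 = 0.3579
  class_1: TP=46, FP=11+5+12+0=28, FN=0+1+0+1=2 → 92/122 = 0.7541
  class_2: TP=54, FP=3+1+10+1=15, FN=17+5+9+10=41 → 108/164 = 0.6585
  class_3: TP=34, FP=4+0+9+0=13, FN=15+12+10+13=50 → 68/131 = 0.5191
  class_4: TP=79, FP=8+1+10+13=32, FN=3+0+1+0=4 → 158/194 = 0.8144
Weighted-F1 score = Σ (supportᵢ/N)·F1 scoreᵢ with N=353: (43/353)·0.3579 + (48/353)·0.7541 + (95/353)·0.6585 + (84/353)·0.5191 + (83/353)·0.8144 = 0.638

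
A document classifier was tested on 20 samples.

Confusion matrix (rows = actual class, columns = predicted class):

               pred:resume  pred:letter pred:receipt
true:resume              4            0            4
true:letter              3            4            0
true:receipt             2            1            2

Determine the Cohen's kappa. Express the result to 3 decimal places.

Observed agreement pₒ = trace/N = 10/20 = 0.5000
Expected agreement pₑ = Σ (rowᵢ·colᵢ)/N² = (8·9 + 7·5 + 5·6)/20² = 0.3425
κ = (pₒ − pₑ)/(1 − pₑ) = (0.5000 − 0.3425)/(1 − 0.3425) = 0.240

0.240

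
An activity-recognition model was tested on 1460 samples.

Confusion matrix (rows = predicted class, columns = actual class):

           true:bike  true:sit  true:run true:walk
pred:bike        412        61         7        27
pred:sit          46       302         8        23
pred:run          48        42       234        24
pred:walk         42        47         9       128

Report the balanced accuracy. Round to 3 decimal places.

0.740

Balanced accuracy = mean of per-class recall.
  bike: recall = 412/548 = 0.7518
  sit: recall = 302/452 = 0.6681
  run: recall = 234/258 = 0.9070
  walk: recall = 128/202 = 0.6337
Mean = (0.7518 + 0.6681 + 0.9070 + 0.6337) / 4 = 0.740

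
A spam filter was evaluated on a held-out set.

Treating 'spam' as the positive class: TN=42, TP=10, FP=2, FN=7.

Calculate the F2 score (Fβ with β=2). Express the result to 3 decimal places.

0.625

Fβ = (1+β²)·TP / ((1+β²)·TP + β²·FN + FP), with β²=4
= 5·10 / (5·10 + 4·7 + 2) = 0.625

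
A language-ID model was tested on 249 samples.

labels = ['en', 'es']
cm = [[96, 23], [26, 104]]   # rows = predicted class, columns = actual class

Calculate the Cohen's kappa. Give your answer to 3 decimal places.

Observed agreement pₒ = trace/N = 200/249 = 0.8032
Expected agreement pₑ = Σ (rowᵢ·colᵢ)/N² = (122·119 + 127·130)/249² = 0.5004
κ = (pₒ − pₑ)/(1 − pₑ) = (0.8032 − 0.5004)/(1 − 0.5004) = 0.606

0.606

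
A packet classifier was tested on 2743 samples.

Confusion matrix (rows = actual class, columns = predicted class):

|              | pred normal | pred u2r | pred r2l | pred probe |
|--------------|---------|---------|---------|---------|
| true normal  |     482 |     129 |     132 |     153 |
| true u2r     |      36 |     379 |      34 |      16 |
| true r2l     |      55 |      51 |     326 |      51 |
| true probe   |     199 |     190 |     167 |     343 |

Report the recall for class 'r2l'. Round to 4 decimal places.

Take TP from the diagonal, FP from the rest of the 'r2l' prediction marginal, FN from the rest of the 'r2l' actual marginal.
recall = TP/(TP+FN).
r2l: TP=326, FN=55+51+51=157 → 326/483 = 0.67495

0.6749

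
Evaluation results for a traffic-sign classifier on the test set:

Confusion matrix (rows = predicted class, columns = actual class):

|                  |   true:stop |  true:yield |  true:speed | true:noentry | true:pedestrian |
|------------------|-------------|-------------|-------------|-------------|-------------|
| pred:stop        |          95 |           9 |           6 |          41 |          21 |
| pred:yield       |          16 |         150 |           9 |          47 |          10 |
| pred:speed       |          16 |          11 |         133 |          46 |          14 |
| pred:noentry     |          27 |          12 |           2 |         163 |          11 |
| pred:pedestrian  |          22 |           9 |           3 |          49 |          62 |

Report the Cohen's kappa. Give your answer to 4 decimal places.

0.5122

Observed agreement pₒ = trace/N = 603/984 = 0.61280
Expected agreement pₑ = Σ (rowᵢ·colᵢ)/N² = (176·172 + 191·232 + 153·220 + 346·215 + 118·145)/984² = 0.20629
κ = (pₒ − pₑ)/(1 − pₑ) = (0.61280 − 0.20629)/(1 − 0.20629) = 0.5122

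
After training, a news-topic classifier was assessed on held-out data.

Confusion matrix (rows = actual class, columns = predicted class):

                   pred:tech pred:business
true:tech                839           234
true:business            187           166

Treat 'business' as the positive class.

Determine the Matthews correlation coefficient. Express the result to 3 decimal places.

MCC = (TP·TN − FP·FN) / √((TP+FP)(TP+FN)(TN+FP)(TN+FN))
Numerator = 166·839 − 234·187 = 95516
Denominator = √(400·353·1073·1026) = √155446797600 = 394267.4189
MCC = 95516 / 394267.4189 = 0.242

0.242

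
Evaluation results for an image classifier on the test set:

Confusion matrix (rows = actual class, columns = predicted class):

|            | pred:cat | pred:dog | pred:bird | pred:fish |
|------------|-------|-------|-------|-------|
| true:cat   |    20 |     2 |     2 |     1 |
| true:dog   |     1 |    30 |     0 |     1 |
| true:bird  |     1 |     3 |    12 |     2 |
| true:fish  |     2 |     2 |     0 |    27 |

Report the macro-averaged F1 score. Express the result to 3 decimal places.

Per-class F1 score (2·TP/(2·TP+FP+FN)):
  cat: TP=20, FP=1+1+2=4, FN=2+2+1=5 → 40/49 = 0.8163
  dog: TP=30, FP=2+3+2=7, FN=1+0+1=2 → 60/69 = 0.8696
  bird: TP=12, FP=2+0+0=2, FN=1+3+2=6 → 24/32 = 0.7500
  fish: TP=27, FP=1+1+2=4, FN=2+2+0=4 → 54/62 = 0.8710
Macro-F1 score = mean = (0.8163 + 0.8696 + 0.7500 + 0.8710) / 4 = 0.827

0.827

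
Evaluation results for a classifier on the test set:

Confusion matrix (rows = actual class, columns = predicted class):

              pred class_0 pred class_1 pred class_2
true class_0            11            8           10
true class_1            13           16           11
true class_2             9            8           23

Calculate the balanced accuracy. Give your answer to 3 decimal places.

Balanced accuracy = mean of per-class recall.
  class_0: recall = 11/29 = 0.3793
  class_1: recall = 16/40 = 0.4000
  class_2: recall = 23/40 = 0.5750
Mean = (0.3793 + 0.4000 + 0.5750) / 3 = 0.451

0.451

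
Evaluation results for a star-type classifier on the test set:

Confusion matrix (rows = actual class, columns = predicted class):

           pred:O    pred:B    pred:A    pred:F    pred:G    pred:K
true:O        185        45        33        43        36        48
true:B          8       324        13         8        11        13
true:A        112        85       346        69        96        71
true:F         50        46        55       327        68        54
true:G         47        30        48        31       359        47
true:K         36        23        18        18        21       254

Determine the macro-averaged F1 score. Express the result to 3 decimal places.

0.582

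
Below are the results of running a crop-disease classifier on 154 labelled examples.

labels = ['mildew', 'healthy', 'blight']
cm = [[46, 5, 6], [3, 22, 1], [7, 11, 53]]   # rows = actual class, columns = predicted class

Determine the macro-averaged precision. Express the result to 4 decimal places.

Per-class precision (TP/(TP+FP)):
  mildew: TP=46, FP=3+7=10 → 46/56 = 0.82143
  healthy: TP=22, FP=5+11=16 → 22/38 = 0.57895
  blight: TP=53, FP=6+1=7 → 53/60 = 0.88333
Macro-precision = mean = (0.82143 + 0.57895 + 0.88333) / 3 = 0.7612

0.7612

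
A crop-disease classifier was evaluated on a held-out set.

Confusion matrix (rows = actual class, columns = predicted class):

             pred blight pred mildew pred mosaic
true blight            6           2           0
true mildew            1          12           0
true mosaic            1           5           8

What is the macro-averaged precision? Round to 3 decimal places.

Per-class precision (TP/(TP+FP)):
  blight: TP=6, FP=1+1=2 → 6/8 = 0.7500
  mildew: TP=12, FP=2+5=7 → 12/19 = 0.6316
  mosaic: TP=8, FP=0+0=0 → 8/8 = 1.0000
Macro-precision = mean = (0.7500 + 0.6316 + 1.0000) / 3 = 0.794

0.794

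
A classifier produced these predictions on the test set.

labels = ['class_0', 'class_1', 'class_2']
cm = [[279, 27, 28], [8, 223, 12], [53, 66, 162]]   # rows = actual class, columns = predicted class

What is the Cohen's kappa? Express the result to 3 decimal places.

0.660

Observed agreement pₒ = trace/N = 664/858 = 0.7739
Expected agreement pₑ = Σ (rowᵢ·colᵢ)/N² = (334·340 + 243·316 + 281·202)/858² = 0.3357
κ = (pₒ − pₑ)/(1 − pₑ) = (0.7739 − 0.3357)/(1 − 0.3357) = 0.660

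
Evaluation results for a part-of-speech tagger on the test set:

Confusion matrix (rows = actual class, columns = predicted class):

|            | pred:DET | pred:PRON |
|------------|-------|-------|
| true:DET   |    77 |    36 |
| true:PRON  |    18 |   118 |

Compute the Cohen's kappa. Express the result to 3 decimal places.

0.557

Observed agreement pₒ = trace/N = 195/249 = 0.7831
Expected agreement pₑ = Σ (rowᵢ·colᵢ)/N² = (113·95 + 136·154)/249² = 0.5109
κ = (pₒ − pₑ)/(1 − pₑ) = (0.7831 − 0.5109)/(1 − 0.5109) = 0.557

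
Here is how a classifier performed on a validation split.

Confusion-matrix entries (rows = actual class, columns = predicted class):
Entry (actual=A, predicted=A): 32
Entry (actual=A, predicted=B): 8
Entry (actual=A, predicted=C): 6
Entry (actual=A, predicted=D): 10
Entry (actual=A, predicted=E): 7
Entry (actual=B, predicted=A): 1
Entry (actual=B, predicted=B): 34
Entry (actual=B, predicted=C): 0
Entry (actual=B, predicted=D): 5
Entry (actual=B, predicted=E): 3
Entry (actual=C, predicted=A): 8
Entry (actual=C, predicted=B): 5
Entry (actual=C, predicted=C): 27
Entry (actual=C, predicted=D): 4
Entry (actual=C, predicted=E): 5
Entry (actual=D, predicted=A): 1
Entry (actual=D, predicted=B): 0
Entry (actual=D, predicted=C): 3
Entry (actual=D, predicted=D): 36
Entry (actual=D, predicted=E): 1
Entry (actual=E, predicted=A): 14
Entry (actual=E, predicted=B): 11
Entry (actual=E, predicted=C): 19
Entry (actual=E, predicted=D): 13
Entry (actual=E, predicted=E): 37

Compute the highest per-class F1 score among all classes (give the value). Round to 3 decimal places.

Per-class F1 score (2·TP/(2·TP+FP+FN)):
  A: TP=32, FP=1+8+1+14=24, FN=8+6+10+7=31 → 64/119 = 0.5378
  B: TP=34, FP=8+5+0+11=24, FN=1+0+5+3=9 → 68/101 = 0.6733
  C: TP=27, FP=6+0+3+19=28, FN=8+5+4+5=22 → 54/104 = 0.5192
  D: TP=36, FP=10+5+4+13=32, FN=1+0+3+1=5 → 72/109 = 0.6606
  E: TP=37, FP=7+3+5+1=16, FN=14+11+19+13=57 → 74/147 = 0.5034
Highest is class 'B' with F1 score = 0.673.

0.673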